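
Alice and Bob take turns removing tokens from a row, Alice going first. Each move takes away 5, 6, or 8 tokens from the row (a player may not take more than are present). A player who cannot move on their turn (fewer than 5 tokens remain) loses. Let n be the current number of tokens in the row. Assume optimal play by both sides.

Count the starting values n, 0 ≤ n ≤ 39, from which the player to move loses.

16

Work bottom-up. With no move the player to move loses. Otherwise the position is W if at least one move leads to an L position for the opponent, and L if every move leads to a W.
n=0: no move → L
n=1: no move → L
n=2: no move → L
n=3: no move → L
n=4: no move → L
n=5: can move to 0, which is L ⇒ W
n=6: can move to 1, which is L ⇒ W
n=7: can move to 2, which is L ⇒ W
n=8: can move to 3, which is L ⇒ W
n=9: can move to 4, which is L ⇒ W
n=10: can move to 4, which is L ⇒ W
n=11: can move to 3, which is L ⇒ W
n=12: can move to 4, which is L ⇒ W
n=13: moves to 8(W), 7(W), 5(W); every one is W ⇒ L
n=14: moves to 9(W), 8(W), 6(W); every one is W ⇒ L
n=15: moves to 10(W), 9(W), 7(W); every one is W ⇒ L
n=16: moves to 11(W), 10(W), 8(W); every one is W ⇒ L
n=17: moves to 12(W), 11(W), 9(W); every one is W ⇒ L
n=18: can move to 13, which is L ⇒ W
n=19: can move to 14, which is L ⇒ W
n=20: can move to 15, which is L ⇒ W
n=21: can move to 16, which is L ⇒ W
n=22: can move to 17, which is L ⇒ W
n=23: can move to 17, which is L ⇒ W
n=24: can move to 16, which is L ⇒ W
n=25: can move to 17, which is L ⇒ W
n=26: moves to 21(W), 20(W), 18(W); every one is W ⇒ L
n=27: moves to 22(W), 21(W), 19(W); every one is W ⇒ L
n=28: moves to 23(W), 22(W), 20(W); every one is W ⇒ L
n=29: moves to 24(W), 23(W), 21(W); every one is W ⇒ L
n=30: moves to 25(W), 24(W), 22(W); every one is W ⇒ L
n=31: can move to 26, which is L ⇒ W
n=32: can move to 27, which is L ⇒ W
n=33: can move to 28, which is L ⇒ W
n=34: can move to 29, which is L ⇒ W
n=35: can move to 30, which is L ⇒ W
n=36: can move to 30, which is L ⇒ W
n=37: can move to 29, which is L ⇒ W
n=38: can move to 30, which is L ⇒ W
n=39: moves to 34(W), 33(W), 31(W); every one is W ⇒ L
L entries with 0 ≤ n ≤ 39: n = 0, 1, 2, 3, 4, 13, 14, 15, 16, 17, 26, 27, 28, 29, 30, 39; that makes 16.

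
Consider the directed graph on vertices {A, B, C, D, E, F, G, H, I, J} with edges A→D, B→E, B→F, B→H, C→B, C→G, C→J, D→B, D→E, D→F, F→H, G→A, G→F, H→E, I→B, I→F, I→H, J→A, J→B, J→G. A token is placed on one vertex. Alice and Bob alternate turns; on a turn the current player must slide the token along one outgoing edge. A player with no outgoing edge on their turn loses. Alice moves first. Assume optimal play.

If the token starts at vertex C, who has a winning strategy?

Bob wins.

Label each position W (a win for the player to move) or L (a loss). A position with no legal move is L; any other position is W exactly when some move reaches an L, and L when every move reaches a W.
Every edge goes from a vertex to one that appears earlier in the order E, H, F, B, I, D, A, G, J, C, so processing vertices in that order labels each vertex after all of its successors.
E: no outgoing edge → L
H: →E(L), so W
F: →H(W) only, which is W, so L
B: →F(L), so W
I: →F(L), so W
D: →F(L), so W
A: →D(W) only, which is W, so L
G: →A(L), so W
J: →A(L), so W
C: →J(W), G(W), B(W) — all W, so L
The starting position C is L: whatever Alice does, the opponent receives a W position.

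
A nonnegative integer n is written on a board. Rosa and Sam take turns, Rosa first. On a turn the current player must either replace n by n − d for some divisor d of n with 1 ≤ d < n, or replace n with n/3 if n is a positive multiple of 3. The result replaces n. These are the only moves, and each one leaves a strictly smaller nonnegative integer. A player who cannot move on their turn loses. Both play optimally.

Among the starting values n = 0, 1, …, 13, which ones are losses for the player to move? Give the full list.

0, 1, 4, 7, 9, 11, 13

Build the W/L table. Terminal = L. A non-terminal position is W if it has a move to some L; otherwise it is L.
n=0: no move → L
n=1: no move → L
n=2: W (go to 1, an L position)
n=3: W (go to 1, an L position)
n=4: L (options 2(W), 3(W) are all W)
n=5: W (go to 4, an L position)
n=6: W (go to 4, an L position)
n=7: L (sole option 6(W) is W)
n=8: W (go to 4, an L position)
n=9: L (options 3(W), 6(W), 8(W) are all W)
n=10: W (go to 9, an L position)
n=11: L (sole option 10(W) is W)
n=12: W (go to 4, an L position)
n=13: L (sole option 12(W) is W)
The losing starting values of n are exactly the entries labelled L in this table (7 of them).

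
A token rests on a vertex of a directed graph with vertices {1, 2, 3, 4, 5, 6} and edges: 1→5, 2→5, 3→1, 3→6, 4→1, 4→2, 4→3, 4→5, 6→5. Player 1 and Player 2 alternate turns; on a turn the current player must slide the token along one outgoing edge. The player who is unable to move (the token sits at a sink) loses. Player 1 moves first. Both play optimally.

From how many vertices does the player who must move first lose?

2

Label each position W (a win for the player to move) or L (a loss). A position with no legal move is L; any other position is W exactly when some move reaches an L, and L when every move reaches a W.
Every edge goes from a vertex to one that appears earlier in the order 5, 1, 6, 3, 2, 4, so processing vertices in that order labels each vertex after all of its successors.
5: no outgoing edge → L
1: can move to 5, which is L ⇒ W
6: can move to 5, which is L ⇒ W
3: moves to 6(W), 1(W); every one is W ⇒ L
2: can move to 5, which is L ⇒ W
4: can move to 3, which is L ⇒ W
The L vertices are 3, 5; that is 2 in all.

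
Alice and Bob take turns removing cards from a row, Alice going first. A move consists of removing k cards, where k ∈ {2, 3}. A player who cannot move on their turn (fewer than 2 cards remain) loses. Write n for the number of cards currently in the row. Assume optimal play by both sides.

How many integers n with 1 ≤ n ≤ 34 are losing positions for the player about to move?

13

Label each position W (a win for the player to move) or L (a loss). A position with no legal move is L; any other position is W exactly when some move reaches an L, and L when every move reaches a W.
n=0: no move → L
n=1: no move → L
n=2: can move to 0, which is L ⇒ W
n=3: can move to 1, which is L ⇒ W
n=4: can move to 1, which is L ⇒ W
n=5: moves to 3(W), 2(W); every one is W ⇒ L
n=6: moves to 4(W), 3(W); every one is W ⇒ L
n=7: can move to 5, which is L ⇒ W
n=8: can move to 6, which is L ⇒ W
n=9: can move to 6, which is L ⇒ W
n=10: moves to 8(W), 7(W); every one is W ⇒ L
n=11: moves to 9(W), 8(W); every one is W ⇒ L
n=12: can move to 10, which is L ⇒ W
n=13: can move to 11, which is L ⇒ W
n=14: can move to 11, which is L ⇒ W
n=15: moves to 13(W), 12(W); every one is W ⇒ L
n=16: moves to 14(W), 13(W); every one is W ⇒ L
n=17: can move to 15, which is L ⇒ W
n=18: can move to 16, which is L ⇒ W
n=19: can move to 16, which is L ⇒ W
n=20: moves to 18(W), 17(W); every one is W ⇒ L
n=21: moves to 19(W), 18(W); every one is W ⇒ L
n=22: can move to 20, which is L ⇒ W
n=23: can move to 21, which is L ⇒ W
n=24: can move to 21, which is L ⇒ W
n=25: moves to 23(W), 22(W); every one is W ⇒ L
n=26: moves to 24(W), 23(W); every one is W ⇒ L
n=27: can move to 25, which is L ⇒ W
n=28: can move to 26, which is L ⇒ W
n=29: can move to 26, which is L ⇒ W
n=30: moves to 28(W), 27(W); every one is W ⇒ L
n=31: moves to 29(W), 28(W); every one is W ⇒ L
n=32: can move to 30, which is L ⇒ W
n=33: can move to 31, which is L ⇒ W
n=34: can move to 31, which is L ⇒ W
L entries with 1 ≤ n ≤ 34 (n=0 is outside the asked range and is not counted): n = 1, 5, 6, 10, 11, 15, 16, 20, 21, 25, 26, 30, 31; that makes 13.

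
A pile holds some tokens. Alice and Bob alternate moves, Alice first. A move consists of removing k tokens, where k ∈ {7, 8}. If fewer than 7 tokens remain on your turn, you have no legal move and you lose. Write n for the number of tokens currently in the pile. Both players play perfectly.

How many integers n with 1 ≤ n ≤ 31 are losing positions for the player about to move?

Build the W/L table. Terminal = L. A non-terminal position is W if it has a move to some L; otherwise it is L.
n=0: no move → L
n=1: no move → L
n=2: no move → L
n=3: no move → L
n=4: no move → L
n=5: no move → L
n=6: no move → L
n=7: reaches L-position 0 → W
n=8: reaches L-position 1 → W
n=9: reaches L-position 2 → W
n=10: reaches L-position 3 → W
n=11: reaches L-position 4 → W
n=12: reaches L-position 5 → W
n=13: reaches L-position 6 → W
n=14: reaches L-position 6 → W
n=15: only reaches 8(W), 7(W), all W → L
n=16: only reaches 9(W), 8(W), all W → L
n=17: only reaches 10(W), 9(W), all W → L
n=18: only reaches 11(W), 10(W), all W → L
n=19: only reaches 12(W), 11(W), all W → L
n=20: only reaches 13(W), 12(W), all W → L
n=21: only reaches 14(W), 13(W), all W → L
n=22: reaches L-position 15 → W
n=23: reaches L-position 16 → W
n=24: reaches L-position 17 → W
n=25: reaches L-position 18 → W
n=26: reaches L-position 19 → W
n=27: reaches L-position 20 → W
n=28: reaches L-position 21 → W
n=29: reaches L-position 21 → W
n=30: only reaches 23(W), 22(W), all W → L
n=31: only reaches 24(W), 23(W), all W → L
L entries with 1 ≤ n ≤ 31 (n=0 is outside the asked range and is not counted): n = 1, 2, 3, 4, 5, 6, 15, 16, 17, 18, 19, 20, 21, 30, 31; that makes 15.

15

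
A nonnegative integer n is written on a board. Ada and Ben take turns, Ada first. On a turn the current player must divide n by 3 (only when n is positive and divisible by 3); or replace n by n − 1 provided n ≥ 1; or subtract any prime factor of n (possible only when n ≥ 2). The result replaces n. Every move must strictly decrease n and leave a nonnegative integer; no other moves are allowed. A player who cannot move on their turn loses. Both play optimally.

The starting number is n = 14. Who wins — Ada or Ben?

Ben wins.

Work bottom-up. With no move the player to move loses. Otherwise the position is W if at least one move leads to an L position for the opponent, and L if every move leads to a W.
n=0: no move → L
n=1: W (go to 0, an L position)
n=2: W (go to 0, an L position)
n=3: W (go to 0, an L position)
n=4: L (options 2(W), 3(W) are all W)
n=5: W (go to 0, an L position)
n=6: W (go to 4, an L position)
n=7: W (go to 0, an L position)
n=8: L (options 6(W), 7(W) are all W)
n=9: W (go to 8, an L position)
n=10: W (go to 8, an L position)
n=11: W (go to 0, an L position)
n=12: W (go to 4, an L position)
n=13: W (go to 0, an L position)
n=14: L (options 7(W), 12(W), 13(W) are all W)
Every move from 14 reaches a W position, so the mover loses.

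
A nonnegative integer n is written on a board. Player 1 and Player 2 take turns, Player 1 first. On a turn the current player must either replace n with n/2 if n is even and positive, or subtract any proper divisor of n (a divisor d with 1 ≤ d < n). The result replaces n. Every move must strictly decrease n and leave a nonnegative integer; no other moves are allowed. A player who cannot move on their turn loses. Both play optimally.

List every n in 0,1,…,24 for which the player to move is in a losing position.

Use the standard recursion: the mover loses at a terminal position; elsewhere, the mover wins exactly when some move hands the opponent an L position.
n=0: no move → L
n=1: no move → L
n=2: reaches L-position 1 → W
n=3: only reaches 2(W), which is W → L
n=4: reaches L-position 3 → W
n=5: only reaches 4(W), which is W → L
n=6: reaches L-position 3 → W
n=7: only reaches 6(W), which is W → L
n=8: reaches L-position 7 → W
n=9: only reaches 6(W), 8(W), all W → L
n=10: reaches L-position 5 → W
n=11: only reaches 10(W), which is W → L
n=12: reaches L-position 9 → W
n=13: only reaches 12(W), which is W → L
n=14: reaches L-position 7 → W
n=15: only reaches 10(W), 12(W), 14(W), all W → L
n=16: reaches L-position 15 → W
n=17: only reaches 16(W), which is W → L
n=18: reaches L-position 9 → W
n=19: only reaches 18(W), which is W → L
n=20: reaches L-position 15 → W
n=21: only reaches 14(W), 18(W), 20(W), all W → L
n=22: reaches L-position 11 → W
n=23: only reaches 22(W), which is W → L
n=24: reaches L-position 21 → W
Reading off the rows marked L gives the requested list; there are 13 such values of n.

0, 1, 3, 5, 7, 9, 11, 13, 15, 17, 19, 21, 23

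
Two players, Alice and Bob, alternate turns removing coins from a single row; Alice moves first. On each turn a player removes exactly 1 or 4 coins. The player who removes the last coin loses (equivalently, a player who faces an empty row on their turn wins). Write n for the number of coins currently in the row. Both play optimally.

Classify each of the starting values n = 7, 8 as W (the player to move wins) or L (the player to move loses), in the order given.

7: W, 8: L

Build the W/L table. Terminal = W. A non-terminal position is W if it has a move to some L; otherwise it is L.
n=0: no move; the opponent has just taken the last coin and therefore loses → W
n=1: the only move is to 0(W), a W ⇒ L
n=2: can move to 1, which is L ⇒ W
n=3: the only move is to 2(W), a W ⇒ L
n=4: can move to 3, which is L ⇒ W
n=5: can move to 1, which is L ⇒ W
n=6: moves to 5(W), 2(W); every one is W ⇒ L
n=7: can move to 6, which is L ⇒ W
n=8: moves to 7(W), 4(W); every one is W ⇒ L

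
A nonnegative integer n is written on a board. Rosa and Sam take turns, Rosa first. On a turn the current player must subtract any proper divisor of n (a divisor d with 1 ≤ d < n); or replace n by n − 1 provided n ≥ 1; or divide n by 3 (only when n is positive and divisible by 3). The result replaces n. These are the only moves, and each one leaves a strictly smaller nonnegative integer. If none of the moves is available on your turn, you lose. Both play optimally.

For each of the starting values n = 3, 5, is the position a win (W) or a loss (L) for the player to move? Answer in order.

Compute win/loss labels from the base case upward. A position with no move is L. Any other position is W if it can reach an L in one move, else L.
n=0: no move → L
n=1: W (go to 0, an L position)
n=2: L (sole option 1(W) is W)
n=3: W (go to 2, an L position)
n=4: W (go to 2, an L position)
n=5: L (sole option 4(W) is W)

3: W, 5: L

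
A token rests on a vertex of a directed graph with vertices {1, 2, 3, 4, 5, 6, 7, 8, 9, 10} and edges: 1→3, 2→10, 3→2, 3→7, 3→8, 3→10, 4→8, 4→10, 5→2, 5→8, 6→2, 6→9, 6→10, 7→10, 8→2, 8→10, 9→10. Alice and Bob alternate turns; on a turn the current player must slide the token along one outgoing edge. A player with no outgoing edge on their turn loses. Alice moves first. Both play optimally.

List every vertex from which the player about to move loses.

1, 5, 10

Positions with no move are L. A position that does have a move is losing for the player to move precisely when every available move leads to a winning position for the opponent. Fill in the labels:
Every edge goes from a vertex to one that appears earlier in the order 10, 2, 8, 7, 4, 9, 6, 3, 1, 5, so processing vertices in that order labels each vertex after all of its successors.
10: no outgoing edge → L
2: can move to 10, which is L ⇒ W
8: can move to 10, which is L ⇒ W
7: can move to 10, which is L ⇒ W
4: can move to 10, which is L ⇒ W
9: can move to 10, which is L ⇒ W
6: can move to 10, which is L ⇒ W
3: can move to 10, which is L ⇒ W
1: the only move is to 3(W), a W ⇒ L
5: moves to 8(W), 2(W); every one is W ⇒ L
Reading off the rows marked L gives the requested list; there are 3 such vertices.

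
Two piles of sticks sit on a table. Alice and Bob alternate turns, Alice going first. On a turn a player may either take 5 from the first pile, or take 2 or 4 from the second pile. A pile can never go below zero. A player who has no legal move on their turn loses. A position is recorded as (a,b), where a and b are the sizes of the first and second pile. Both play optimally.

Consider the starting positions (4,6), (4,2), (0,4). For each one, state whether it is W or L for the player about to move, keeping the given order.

Work bottom-up. With no move the player to move loses. Otherwise the position is W if at least one move leads to an L position for the opponent, and L if every move leads to a W.
No move ever increases a pile, so every position that can arise here has a ≤ 4 and b ≤ 6; it is enough to label the cells with 0 ≤ a ≤ 4 and 0 ≤ b ≤ 6.
Every move lowers a or b (never raises either), so fill the grid row by row in increasing a, and left to right within a row: each cell's successors are then already labelled.
      b=0  b=1  b=2  b=3  b=4  b=5  b=6
a=0:    L    L    W    W    W    W    L
a=1:    L    L    W    W    W    W    L
a=2:    L    L    W    W    W    W    L
a=3:    L    L    W    W    W    W    L
a=4:    L    L    W    W    W    W    L
Cells with no legal move (terminal, hence L): (0,0), (0,1), (1,0), (1,1), (2,0), (2,1), (3,0), (3,1), (4,0), (4,1).
The remaining L cells, each justified by listing all of its moves:
(0,6): L (options (0,4)(W), (0,2)(W) are all W)
(1,6): L (options (1,4)(W), (1,2)(W) are all W)
(2,6): L (options (2,4)(W), (2,2)(W) are all W)
(3,6): L (options (3,4)(W), (3,2)(W) are all W)
(4,6): L (options (4,4)(W), (4,2)(W) are all W)
Every other cell has at least one move into one of the L cells above, so it is W.
(4,6): one of the L cells justified above, so L
(4,2): the move to (4,0) reaches an L cell, so W
(0,4): the move to (0,0) reaches an L cell, so W

(4,6): L, (4,2): W, (0,4): W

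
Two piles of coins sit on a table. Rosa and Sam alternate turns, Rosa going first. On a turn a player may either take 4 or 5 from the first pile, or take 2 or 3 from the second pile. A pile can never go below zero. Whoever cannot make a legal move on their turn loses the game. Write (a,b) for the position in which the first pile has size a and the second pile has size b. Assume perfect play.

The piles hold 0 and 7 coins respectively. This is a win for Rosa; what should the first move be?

Classify positions by backward induction: terminal positions (no move available) are L. From any other position, the mover wins iff some move reaches an L.
No move ever increases a pile, so every position that can arise here has a ≤ 0 and b ≤ 7; it is enough to label the cells with 0 ≤ a ≤ 0 and 0 ≤ b ≤ 7.
Every move lowers a or b (never raises either), so fill the grid row by row in increasing a, and left to right within a row: each cell's successors are then already labelled.
      b=0  b=1  b=2  b=3  b=4  b=5  b=6  b=7
a=0:    L    L    W    W    W    L    L    W
Cells with no legal move (terminal, hence L): (0,0), (0,1).
The remaining L cells, each justified by listing all of its moves:
(0,5): →(0,3)(W), (0,2)(W) — all W, so L
(0,6): →(0,4)(W), (0,3)(W) — all W, so L
Every other cell has at least one move into one of the L cells above, so it is W.
From (0,7), the L positions reachable in one move are: (0,5).

Move to (0,5).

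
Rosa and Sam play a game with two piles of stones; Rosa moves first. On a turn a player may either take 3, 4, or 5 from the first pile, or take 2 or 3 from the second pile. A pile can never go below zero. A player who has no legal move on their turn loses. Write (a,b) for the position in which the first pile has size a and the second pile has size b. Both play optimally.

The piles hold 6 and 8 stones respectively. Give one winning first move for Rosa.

Move to (3,8).

Use the standard recursion: the mover loses at a terminal position; elsewhere, the mover wins exactly when some move hands the opponent an L position.
No move ever increases a pile, so every position that can arise here has a ≤ 6 and b ≤ 8; it is enough to label the cells with 0 ≤ a ≤ 6 and 0 ≤ b ≤ 8.
Every move lowers a or b (never raises either), so fill the grid row by row in increasing a, and left to right within a row: each cell's successors are then already labelled.
      b=0  b=1  b=2  b=3  b=4  b=5  b=6  b=7  b=8
a=0:    L    L    W    W    W    L    L    W    W
a=1:    L    L    W    W    W    L    L    W    W
a=2:    L    L    W    W    W    L    L    W    W
a=3:    W    W    L    L    W    W    W    L    L
a=4:    W    W    L    L    W    W    W    L    L
a=5:    W    W    L    L    W    W    W    L    L
a=6:    W    W    W    W    L    W    W    W    W
Cells with no legal move (terminal, hence L): (0,0), (0,1), (1,0), (1,1), (2,0), (2,1).
The remaining L cells, each justified by listing all of its moves:
(0,5): moves to (0,3)(W), (0,2)(W); every one is W ⇒ L
(0,6): moves to (0,4)(W), (0,3)(W); every one is W ⇒ L
(1,5): moves to (1,3)(W), (1,2)(W); every one is W ⇒ L
(1,6): moves to (1,4)(W), (1,3)(W); every one is W ⇒ L
(2,5): moves to (2,3)(W), (2,2)(W); every one is W ⇒ L
(2,6): moves to (2,4)(W), (2,3)(W); every one is W ⇒ L
(3,2): moves to (0,2)(W), (3,0)(W); every one is W ⇒ L
(3,3): moves to (0,3)(W), (3,1)(W), (3,0)(W); every one is W ⇒ L
(3,7): moves to (0,7)(W), (3,5)(W), (3,4)(W); every one is W ⇒ L
(3,8): moves to (0,8)(W), (3,6)(W), (3,5)(W); every one is W ⇒ L
(4,2): moves to (1,2)(W), (0,2)(W), (4,0)(W); every one is W ⇒ L
(4,3): moves to (1,3)(W), (0,3)(W), (4,1)(W), (4,0)(W); every one is W ⇒ L
(4,7): moves to (1,7)(W), (0,7)(W), (4,5)(W), (4,4)(W); every one is W ⇒ L
(4,8): moves to (1,8)(W), (0,8)(W), (4,6)(W), (4,5)(W); every one is W ⇒ L
(5,2): moves to (2,2)(W), (1,2)(W), (0,2)(W), (5,0)(W); every one is W ⇒ L
(5,3): moves to (2,3)(W), (1,3)(W), (0,3)(W), (5,1)(W), (5,0)(W); every one is W ⇒ L
(5,7): moves to (2,7)(W), (1,7)(W), (0,7)(W), (5,5)(W), (5,4)(W); every one is W ⇒ L
(5,8): moves to (2,8)(W), (1,8)(W), (0,8)(W), (5,6)(W), (5,5)(W); every one is W ⇒ L
(6,4): moves to (3,4)(W), (2,4)(W), (1,4)(W), (6,2)(W), (6,1)(W); every one is W ⇒ L
Every other cell has at least one move into one of the L cells above, so it is W.
From (6,8), the L positions reachable in one move are: (3,8).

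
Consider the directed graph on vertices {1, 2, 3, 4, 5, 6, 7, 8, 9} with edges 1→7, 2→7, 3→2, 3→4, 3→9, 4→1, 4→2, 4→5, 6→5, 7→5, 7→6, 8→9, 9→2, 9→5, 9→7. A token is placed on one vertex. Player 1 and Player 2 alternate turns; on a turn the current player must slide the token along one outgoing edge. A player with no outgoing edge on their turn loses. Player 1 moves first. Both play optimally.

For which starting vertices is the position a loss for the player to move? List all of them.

1, 2, 5, 8

Build the W/L table. Terminal = L. A non-terminal position is W if it has a move to some L; otherwise it is L.
Every edge goes from a vertex to one that appears earlier in the order 5, 6, 7, 1, 2, 9, 4, 3, 8, so processing vertices in that order labels each vertex after all of its successors.
5: no outgoing edge → L
6: can move to 5, which is L ⇒ W
7: can move to 5, which is L ⇒ W
1: the only move is to 7(W), a W ⇒ L
2: the only move is to 7(W), a W ⇒ L
9: can move to 2, which is L ⇒ W
4: can move to 2, which is L ⇒ W
3: can move to 2, which is L ⇒ W
8: the only move is to 9(W), a W ⇒ L
Reading off the rows marked L gives the requested list; there are 4 such vertices.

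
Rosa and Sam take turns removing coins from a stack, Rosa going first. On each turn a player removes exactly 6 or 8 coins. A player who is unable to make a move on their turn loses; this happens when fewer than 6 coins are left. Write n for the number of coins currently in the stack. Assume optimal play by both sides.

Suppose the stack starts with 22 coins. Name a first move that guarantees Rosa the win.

Compute win/loss labels from the base case upward. A position with no move is L. Any other position is W if it can reach an L in one move, else L.
n=0: no move → L
n=1: no move → L
n=2: no move → L
n=3: no move → L
n=4: no move → L
n=5: no move → L
n=6: reaches L-position 0 → W
n=7: reaches L-position 1 → W
n=8: reaches L-position 2 → W
n=9: reaches L-position 3 → W
n=10: reaches L-position 4 → W
n=11: reaches L-position 5 → W
n=12: reaches L-position 4 → W
n=13: reaches L-position 5 → W
n=14: only reaches 8(W), 6(W), all W → L
n=15: only reaches 9(W), 7(W), all W → L
n=16: only reaches 10(W), 8(W), all W → L
n=17: only reaches 11(W), 9(W), all W → L
n=18: only reaches 12(W), 10(W), all W → L
n=19: only reaches 13(W), 11(W), all W → L
n=20: reaches L-position 14 → W
n=21: reaches L-position 15 → W
n=22: reaches L-position 16 → W
From 22, the L positions reachable in one move are: 16, 14. Any move reaching one of these is winning.

Remove 6, leaving 16.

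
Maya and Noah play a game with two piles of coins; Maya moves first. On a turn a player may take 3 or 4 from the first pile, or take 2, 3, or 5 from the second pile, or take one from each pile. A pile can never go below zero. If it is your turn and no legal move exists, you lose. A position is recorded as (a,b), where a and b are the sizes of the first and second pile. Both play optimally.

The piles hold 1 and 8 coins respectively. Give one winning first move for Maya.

Move to (0,7).

Build the W/L table. Terminal = L. A non-terminal position is W if it has a move to some L; otherwise it is L.
No move ever increases a pile, so every position that can arise here has a ≤ 1 and b ≤ 8; it is enough to label the cells with 0 ≤ a ≤ 1 and 0 ≤ b ≤ 8.
Every move lowers a or b (never raises either), so fill the grid row by row in increasing a, and left to right within a row: each cell's successors are then already labelled.
      b=0  b=1  b=2  b=3  b=4  b=5  b=6  b=7  b=8
a=0:    L    L    W    W    W    W    W    L    L
a=1:    L    W    W    W    L    W    W    W    W
Cells with no legal move (terminal, hence L): (0,0), (0,1), (1,0).
The remaining L cells, each justified by listing all of its moves:
(0,7): moves to (0,5)(W), (0,4)(W), (0,2)(W); every one is W ⇒ L
(0,8): moves to (0,6)(W), (0,5)(W), (0,3)(W); every one is W ⇒ L
(1,4): moves to (1,2)(W), (1,1)(W), (0,3)(W); every one is W ⇒ L
Every other cell has at least one move into one of the L cells above, so it is W.
From (1,8), the L positions reachable in one move are: (0,7).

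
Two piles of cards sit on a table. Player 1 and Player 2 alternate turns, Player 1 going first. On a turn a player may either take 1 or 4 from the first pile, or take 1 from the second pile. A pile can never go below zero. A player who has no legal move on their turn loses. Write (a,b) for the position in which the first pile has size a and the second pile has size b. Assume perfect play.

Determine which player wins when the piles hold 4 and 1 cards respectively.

Player 1 wins.

Build the W/L table. Terminal = L. A non-terminal position is W if it has a move to some L; otherwise it is L.
No move ever increases a pile, so every position that can arise here has a ≤ 4 and b ≤ 1; it is enough to label the cells with 0 ≤ a ≤ 4 and 0 ≤ b ≤ 1.
Every move lowers a or b (never raises either), so fill the grid row by row in increasing a, and left to right within a row: each cell's successors are then already labelled.
      b=0  b=1
a=0:    L    W
a=1:    W    L
a=2:    L    W
a=3:    W    L
a=4:    W    W
Cells with no legal move (terminal, hence L): (0,0).
The remaining L cells, each justified by listing all of its moves:
(1,1): L (options (0,1)(W), (1,0)(W) are all W)
(2,0): L (sole option (1,0)(W) is W)
(3,1): L (options (2,1)(W), (3,0)(W) are all W)
Every other cell has at least one move into one of the L cells above, so it is W.
From (4,1) Player 1 can move to (3,1), reaching an L position.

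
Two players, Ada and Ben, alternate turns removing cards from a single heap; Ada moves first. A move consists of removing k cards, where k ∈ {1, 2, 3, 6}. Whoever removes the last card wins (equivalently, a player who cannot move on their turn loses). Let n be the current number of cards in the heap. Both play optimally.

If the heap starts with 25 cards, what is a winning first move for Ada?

Classify positions by backward induction: terminal positions (no move available) are L. From any other position, the mover wins iff some move reaches an L.
n=0: no move → L
n=1: W (go to 0, an L position)
n=2: W (go to 0, an L position)
n=3: W (go to 0, an L position)
n=4: L (options 3(W), 2(W), 1(W) are all W)
n=5: W (go to 4, an L position)
n=6: W (go to 4, an L position)
n=7: W (go to 4, an L position)
n=8: L (options 7(W), 6(W), 5(W), 2(W) are all W)
n=9: W (go to 8, an L position)
n=10: W (go to 8, an L position)
n=11: W (go to 8, an L position)
n=12: L (options 11(W), 10(W), 9(W), 6(W) are all W)
n=13: W (go to 12, an L position)
n=14: W (go to 12, an L position)
n=15: W (go to 12, an L position)
n=16: L (options 15(W), 14(W), 13(W), 10(W) are all W)
n=17: W (go to 16, an L position)
n=18: W (go to 16, an L position)
n=19: W (go to 16, an L position)
n=20: L (options 19(W), 18(W), 17(W), 14(W) are all W)
n=21: W (go to 20, an L position)
n=22: W (go to 20, an L position)
n=23: W (go to 20, an L position)
n=24: L (options 23(W), 22(W), 21(W), 18(W) are all W)
n=25: W (go to 24, an L position)
From 25, the L positions reachable in one move are: 24.

Remove 1, leaving 24.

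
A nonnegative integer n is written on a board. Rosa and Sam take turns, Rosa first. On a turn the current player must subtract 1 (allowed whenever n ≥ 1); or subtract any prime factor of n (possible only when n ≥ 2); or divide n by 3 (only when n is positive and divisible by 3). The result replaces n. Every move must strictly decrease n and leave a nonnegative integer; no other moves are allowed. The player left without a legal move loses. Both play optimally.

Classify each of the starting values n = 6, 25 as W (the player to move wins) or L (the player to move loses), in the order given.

6: W, 25: L

Classify positions by backward induction: terminal positions (no move available) are L. From any other position, the mover wins iff some move reaches an L.
n=0: no move → L
n=1: W (go to 0, an L position)
n=2: W (go to 0, an L position)
n=3: W (go to 0, an L position)
n=4: L (options 2(W), 3(W) are all W)
n=5: W (go to 0, an L position)
n=6: W (go to 4, an L position)
n=7: W (go to 0, an L position)
n=8: L (options 6(W), 7(W) are all W)
n=9: W (go to 8, an L position)
n=10: W (go to 8, an L position)
n=11: W (go to 0, an L position)
n=12: W (go to 4, an L position)
n=13: W (go to 0, an L position)
n=14: L (options 7(W), 12(W), 13(W) are all W)
n=15: W (go to 14, an L position)
n=16: W (go to 14, an L position)
n=17: W (go to 0, an L position)
n=18: L (options 6(W), 15(W), 16(W), 17(W) are all W)
n=19: W (go to 0, an L position)
n=20: W (go to 18, an L position)
n=21: W (go to 14, an L position)
n=22: L (options 11(W), 20(W), 21(W) are all W)
n=23: W (go to 0, an L position)
n=24: W (go to 8, an L position)
n=25: L (options 20(W), 24(W) are all W)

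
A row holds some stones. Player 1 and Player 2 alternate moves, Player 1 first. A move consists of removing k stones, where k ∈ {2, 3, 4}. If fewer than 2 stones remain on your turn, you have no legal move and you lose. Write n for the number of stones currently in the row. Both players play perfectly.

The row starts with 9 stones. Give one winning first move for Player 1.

Compute win/loss labels from the base case upward. A position with no move is L. Any other position is W if it can reach an L in one move, else L.
n=0: no move → L
n=1: no move → L
n=2: reaches L-position 0 → W
n=3: reaches L-position 1 → W
n=4: reaches L-position 1 → W
n=5: reaches L-position 1 → W
n=6: only reaches 4(W), 3(W), 2(W), all W → L
n=7: only reaches 5(W), 4(W), 3(W), all W → L
n=8: reaches L-position 6 → W
n=9: reaches L-position 7 → W
From 9, the L positions reachable in one move are: 7, 6. Any move reaching one of these is winning.

Remove 2, leaving 7.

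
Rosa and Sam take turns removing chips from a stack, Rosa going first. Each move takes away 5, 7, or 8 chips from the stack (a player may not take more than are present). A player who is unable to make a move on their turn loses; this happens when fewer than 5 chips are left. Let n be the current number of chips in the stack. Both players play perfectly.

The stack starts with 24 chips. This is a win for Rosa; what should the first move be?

Label each position W (a win for the player to move) or L (a loss). A position with no legal move is L; any other position is W exactly when some move reaches an L, and L when every move reaches a W.
n=0: no move → L
n=1: no move → L
n=2: no move → L
n=3: no move → L
n=4: no move → L
n=5: reaches L-position 0 → W
n=6: reaches L-position 1 → W
n=7: reaches L-position 2 → W
n=8: reaches L-position 3 → W
n=9: reaches L-position 4 → W
n=10: reaches L-position 3 → W
n=11: reaches L-position 4 → W
n=12: reaches L-position 4 → W
n=13: only reaches 8(W), 6(W), 5(W), all W → L
n=14: only reaches 9(W), 7(W), 6(W), all W → L
n=15: only reaches 10(W), 8(W), 7(W), all W → L
n=16: only reaches 11(W), 9(W), 8(W), all W → L
n=17: only reaches 12(W), 10(W), 9(W), all W → L
n=18: reaches L-position 13 → W
n=19: reaches L-position 14 → W
n=20: reaches L-position 15 → W
n=21: reaches L-position 16 → W
n=22: reaches L-position 17 → W
n=23: reaches L-position 16 → W
n=24: reaches L-position 17 → W
From 24, the L positions reachable in one move are: 17, 16. Any move reaching one of these is winning.

Remove 7, leaving 17.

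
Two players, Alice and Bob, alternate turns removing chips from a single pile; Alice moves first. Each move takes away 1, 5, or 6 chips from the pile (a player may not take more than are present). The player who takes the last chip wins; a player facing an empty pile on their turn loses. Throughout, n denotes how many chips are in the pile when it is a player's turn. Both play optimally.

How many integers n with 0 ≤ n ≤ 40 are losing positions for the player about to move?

Compute win/loss labels from the base case upward. A position with no move is L. Any other position is W if it can reach an L in one move, else L.
n=0: no move → L
n=1: can move to 0, which is L ⇒ W
n=2: the only move is to 1(W), a W ⇒ L
n=3: can move to 2, which is L ⇒ W
n=4: the only move is to 3(W), a W ⇒ L
n=5: can move to 4, which is L ⇒ W
n=6: can move to 0, which is L ⇒ W
n=7: can move to 2, which is L ⇒ W
n=8: can move to 2, which is L ⇒ W
n=9: can move to 4, which is L ⇒ W
n=10: can move to 4, which is L ⇒ W
n=11: moves to 10(W), 6(W), 5(W); every one is W ⇒ L
n=12: can move to 11, which is L ⇒ W
n=13: moves to 12(W), 8(W), 7(W); every one is W ⇒ L
n=14: can move to 13, which is L ⇒ W
n=15: moves to 14(W), 10(W), 9(W); every one is W ⇒ L
n=16: can move to 15, which is L ⇒ W
n=17: can move to 11, which is L ⇒ W
n=18: can move to 13, which is L ⇒ W
n=19: can move to 13, which is L ⇒ W
n=20: can move to 15, which is L ⇒ W
n=21: can move to 15, which is L ⇒ W
n=22: moves to 21(W), 17(W), 16(W); every one is W ⇒ L
n=23: can move to 22, which is L ⇒ W
n=24: moves to 23(W), 19(W), 18(W); every one is W ⇒ L
n=25: can move to 24, which is L ⇒ W
n=26: moves to 25(W), 21(W), 20(W); every one is W ⇒ L
n=27: can move to 26, which is L ⇒ W
n=28: can move to 22, which is L ⇒ W
n=29: can move to 24, which is L ⇒ W
n=30: can move to 24, which is L ⇒ W
n=31: can move to 26, which is L ⇒ W
n=32: can move to 26, which is L ⇒ W
n=33: moves to 32(W), 28(W), 27(W); every one is W ⇒ L
n=34: can move to 33, which is L ⇒ W
n=35: moves to 34(W), 30(W), 29(W); every one is W ⇒ L
n=36: can move to 35, which is L ⇒ W
n=37: moves to 36(W), 32(W), 31(W); every one is W ⇒ L
n=38: can move to 37, which is L ⇒ W
n=39: can move to 33, which is L ⇒ W
n=40: can move to 35, which is L ⇒ W
L entries with 0 ≤ n ≤ 40: n = 0, 2, 4, 11, 13, 15, 22, 24, 26, 33, 35, 37; that makes 12.

12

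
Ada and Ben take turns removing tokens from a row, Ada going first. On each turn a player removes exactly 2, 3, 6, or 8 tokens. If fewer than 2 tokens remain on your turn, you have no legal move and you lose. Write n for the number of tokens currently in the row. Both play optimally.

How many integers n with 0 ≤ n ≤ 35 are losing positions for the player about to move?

11

Positions with no move are L. A position that does have a move is losing for the player to move precisely when every available move leads to a winning position for the opponent. Fill in the labels:
n=0: no move → L
n=1: no move → L
n=2: can move to 0, which is L ⇒ W
n=3: can move to 1, which is L ⇒ W
n=4: can move to 1, which is L ⇒ W
n=5: moves to 3(W), 2(W); every one is W ⇒ L
n=6: can move to 0, which is L ⇒ W
n=7: can move to 5, which is L ⇒ W
n=8: can move to 5, which is L ⇒ W
n=9: can move to 1, which is L ⇒ W
n=10: moves to 8(W), 7(W), 4(W), 2(W); every one is W ⇒ L
n=11: can move to 5, which is L ⇒ W
n=12: can move to 10, which is L ⇒ W
n=13: can move to 10, which is L ⇒ W
n=14: moves to 12(W), 11(W), 8(W), 6(W); every one is W ⇒ L
n=15: moves to 13(W), 12(W), 9(W), 7(W); every one is W ⇒ L
n=16: can move to 14, which is L ⇒ W
n=17: can move to 15, which is L ⇒ W
n=18: can move to 15, which is L ⇒ W
n=19: moves to 17(W), 16(W), 13(W), 11(W); every one is W ⇒ L
n=20: can move to 14, which is L ⇒ W
n=21: can move to 19, which is L ⇒ W
n=22: can move to 19, which is L ⇒ W
n=23: can move to 15, which is L ⇒ W
n=24: moves to 22(W), 21(W), 18(W), 16(W); every one is W ⇒ L
n=25: can move to 19, which is L ⇒ W
n=26: can move to 24, which is L ⇒ W
n=27: can move to 24, which is L ⇒ W
n=28: moves to 26(W), 25(W), 22(W), 20(W); every one is W ⇒ L
n=29: moves to 27(W), 26(W), 23(W), 21(W); every one is W ⇒ L
n=30: can move to 28, which is L ⇒ W
n=31: can move to 29, which is L ⇒ W
n=32: can move to 29, which is L ⇒ W
n=33: moves to 31(W), 30(W), 27(W), 25(W); every one is W ⇒ L
n=34: can move to 28, which is L ⇒ W
n=35: can move to 33, which is L ⇒ W
L entries with 0 ≤ n ≤ 35: n = 0, 1, 5, 10, 14, 15, 19, 24, 28, 29, 33; that makes 11.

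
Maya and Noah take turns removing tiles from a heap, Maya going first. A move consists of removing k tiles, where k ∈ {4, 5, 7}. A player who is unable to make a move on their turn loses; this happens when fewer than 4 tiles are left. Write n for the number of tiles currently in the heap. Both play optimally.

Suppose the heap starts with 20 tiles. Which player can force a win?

Compute win/loss labels from the base case upward. A position with no move is L. Any other position is W if it can reach an L in one move, else L.
n=0: no move → L
n=1: no move → L
n=2: no move → L
n=3: no move → L
n=4: →0(L), so W
n=5: →1(L), so W
n=6: →2(L), so W
n=7: →3(L), so W
n=8: →3(L), so W
n=9: →2(L), so W
n=10: →3(L), so W
n=11: →7(W), 6(W), 4(W) — all W, so L
n=12: →8(W), 7(W), 5(W) — all W, so L
n=13: →9(W), 8(W), 6(W) — all W, so L
n=14: →10(W), 9(W), 7(W) — all W, so L
n=15: →11(L), so W
n=16: →12(L), so W
n=17: →13(L), so W
n=18: →14(L), so W
n=19: →14(L), so W
n=20: →13(L), so W
From 20 Maya can remove 7, leaving 13, reaching an L position.

Maya wins.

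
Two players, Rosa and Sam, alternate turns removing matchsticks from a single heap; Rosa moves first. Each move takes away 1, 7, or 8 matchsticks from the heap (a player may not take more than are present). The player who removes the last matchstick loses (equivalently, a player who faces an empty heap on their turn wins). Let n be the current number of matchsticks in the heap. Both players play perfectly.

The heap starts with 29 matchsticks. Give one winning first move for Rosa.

Remove 7, leaving 22.

Build the W/L table. Terminal = W. A non-terminal position is W if it has a move to some L; otherwise it is L.
n=0: no move; the opponent has just taken the last matchstick and therefore loses → W
n=1: only reaches 0(W), which is W → L
n=2: reaches L-position 1 → W
n=3: only reaches 2(W), which is W → L
n=4: reaches L-position 3 → W
n=5: only reaches 4(W), which is W → L
n=6: reaches L-position 5 → W
n=7: only reaches 6(W), 0(W), all W → L
n=8: reaches L-position 7 → W
n=9: reaches L-position 1 → W
n=10: reaches L-position 3 → W
n=11: reaches L-position 3 → W
n=12: reaches L-position 5 → W
n=13: reaches L-position 5 → W
n=14: reaches L-position 7 → W
n=15: reaches L-position 7 → W
n=16: only reaches 15(W), 9(W), 8(W), all W → L
n=17: reaches L-position 16 → W
n=18: only reaches 17(W), 11(W), 10(W), all W → L
n=19: reaches L-position 18 → W
n=20: only reaches 19(W), 13(W), 12(W), all W → L
n=21: reaches L-position 20 → W
n=22: only reaches 21(W), 15(W), 14(W), all W → L
n=23: reaches L-position 22 → W
n=24: reaches L-position 16 → W
n=25: reaches L-position 18 → W
n=26: reaches L-position 18 → W
n=27: reaches L-position 20 → W
n=28: reaches L-position 20 → W
n=29: reaches L-position 22 → W
From 29, the L positions reachable in one move are: 22.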